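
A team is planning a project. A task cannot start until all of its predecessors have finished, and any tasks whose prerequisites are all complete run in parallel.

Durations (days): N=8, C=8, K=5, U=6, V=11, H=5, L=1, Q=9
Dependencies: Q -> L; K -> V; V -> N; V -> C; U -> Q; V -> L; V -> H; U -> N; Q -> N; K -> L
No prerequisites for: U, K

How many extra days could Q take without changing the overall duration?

Critical path: K→V→N = 5+11+8 = 24, so the finish is 24 days.
Q finishes as early as 15 and must finish by 16.
Slack of Q = 7 − 6 = 1 day.

1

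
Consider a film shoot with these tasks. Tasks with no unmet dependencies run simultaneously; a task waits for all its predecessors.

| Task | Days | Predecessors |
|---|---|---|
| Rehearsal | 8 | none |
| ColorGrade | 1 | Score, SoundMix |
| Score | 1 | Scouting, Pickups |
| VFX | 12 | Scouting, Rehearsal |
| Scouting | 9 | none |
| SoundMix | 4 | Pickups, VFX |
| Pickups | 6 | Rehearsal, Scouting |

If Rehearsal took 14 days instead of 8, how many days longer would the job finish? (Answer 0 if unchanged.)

Baseline: Scouting→VFX→SoundMix→ColorGrade = 9+12+4+1 = 26 → 26 days.
Rehearsal has 1 day of float (longest path through it is 25).
Now Rehearsal→VFX→SoundMix→ColorGrade = 14+12+4+1 = 31 is longest, so the finish becomes 31 days.
Change in finish: 31 − 26 = +5 days.

5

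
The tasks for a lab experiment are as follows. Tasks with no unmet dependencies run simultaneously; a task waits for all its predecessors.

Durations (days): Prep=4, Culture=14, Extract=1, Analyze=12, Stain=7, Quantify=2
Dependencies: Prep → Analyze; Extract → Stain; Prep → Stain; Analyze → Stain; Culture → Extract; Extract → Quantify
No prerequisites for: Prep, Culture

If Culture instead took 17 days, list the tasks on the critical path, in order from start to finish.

Actual critical path: Prep→Analyze→Stain = 4+12+7 = 23 ⇒ 23 days.
The longest path through Culture is only 22 days, so Culture has float 1.
New critical path: Culture→Extract→Stain = 17+1+7 = 25 ⇒ 25 days.

Culture, Extract, Stain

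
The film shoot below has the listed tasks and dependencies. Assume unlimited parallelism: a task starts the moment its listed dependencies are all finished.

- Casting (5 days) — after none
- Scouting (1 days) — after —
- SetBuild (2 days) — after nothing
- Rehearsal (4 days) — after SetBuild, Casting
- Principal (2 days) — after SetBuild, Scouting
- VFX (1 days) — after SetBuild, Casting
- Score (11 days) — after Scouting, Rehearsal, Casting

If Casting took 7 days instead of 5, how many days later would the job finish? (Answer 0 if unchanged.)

2

Critical path before the change: Casting→Rehearsal→Score = 5+4+11 = 20 giving 20 days.
Casting lies on that path, so at 7 days the path becomes 22 days.
No other chain overtakes it, so the finish is 22 days.
Change in finish: 22 − 20 = +2 days.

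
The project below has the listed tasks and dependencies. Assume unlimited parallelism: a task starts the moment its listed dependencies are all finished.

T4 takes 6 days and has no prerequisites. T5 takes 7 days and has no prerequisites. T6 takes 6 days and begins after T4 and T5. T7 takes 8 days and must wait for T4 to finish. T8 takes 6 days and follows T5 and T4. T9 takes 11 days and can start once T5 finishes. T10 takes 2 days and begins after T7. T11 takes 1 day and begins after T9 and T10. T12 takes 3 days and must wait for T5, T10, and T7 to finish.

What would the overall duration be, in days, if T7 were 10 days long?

21

As given, the longest chain is T4→T7→T10→T12 = 6+8+2+3 = 19, so the finish is 19 days.
T7 is on the critical path; changing it to 10 makes that path 21 days.
The critical path is still T4→T7→T10→T12; finish is now 21 days.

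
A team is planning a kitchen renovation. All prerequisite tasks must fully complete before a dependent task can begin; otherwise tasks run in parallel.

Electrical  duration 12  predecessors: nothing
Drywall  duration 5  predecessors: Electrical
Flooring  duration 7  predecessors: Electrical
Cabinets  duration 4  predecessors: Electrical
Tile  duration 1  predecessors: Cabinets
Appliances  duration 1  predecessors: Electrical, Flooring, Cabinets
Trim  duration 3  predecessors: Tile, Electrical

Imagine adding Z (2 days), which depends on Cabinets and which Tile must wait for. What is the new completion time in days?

22

Originally the project takes 20 days.
With Z inserted, Tile now waits for max(Cabinets, Z).
New critical path: Electrical→Cabinets→Z→Tile→Trim = 12+4+2+1+3 = 22 ⇒ 22 days.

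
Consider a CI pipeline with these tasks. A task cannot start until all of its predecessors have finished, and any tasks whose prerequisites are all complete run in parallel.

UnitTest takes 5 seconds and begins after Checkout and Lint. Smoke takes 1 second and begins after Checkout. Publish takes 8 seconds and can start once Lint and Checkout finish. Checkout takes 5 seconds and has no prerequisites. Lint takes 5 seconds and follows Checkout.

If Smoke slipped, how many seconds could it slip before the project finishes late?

The longest chain is Checkout→Lint→Publish = 5+5+8 = 18; overall finish 18 seconds.
Smoke finishes as early as 6 and must finish by 18.
So Smoke can slip 18 − 6 = 12 seconds.

12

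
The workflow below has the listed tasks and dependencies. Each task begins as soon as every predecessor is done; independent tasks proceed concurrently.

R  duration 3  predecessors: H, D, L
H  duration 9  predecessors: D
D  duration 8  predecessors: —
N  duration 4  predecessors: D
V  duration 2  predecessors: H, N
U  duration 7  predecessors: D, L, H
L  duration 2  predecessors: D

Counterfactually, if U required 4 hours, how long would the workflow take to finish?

21

Actual critical path: D→H→U = 8+9+7 = 24 ⇒ 24 hours.
Since U is critical, the -3 change carries straight to that chain (now 21 hours).
The critical path is still D→H→U; finish is now 21 hours.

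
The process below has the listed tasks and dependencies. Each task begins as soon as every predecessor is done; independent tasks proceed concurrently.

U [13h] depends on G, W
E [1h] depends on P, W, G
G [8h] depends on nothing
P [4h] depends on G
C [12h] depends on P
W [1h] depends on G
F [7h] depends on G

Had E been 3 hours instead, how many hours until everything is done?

The binding path is G→P→C = 8+4+12 = 24; finish at 24 hours.
The longest path through E is only 13 hours, so E has float 11.
That remains the longest chain; total 24 hours.

24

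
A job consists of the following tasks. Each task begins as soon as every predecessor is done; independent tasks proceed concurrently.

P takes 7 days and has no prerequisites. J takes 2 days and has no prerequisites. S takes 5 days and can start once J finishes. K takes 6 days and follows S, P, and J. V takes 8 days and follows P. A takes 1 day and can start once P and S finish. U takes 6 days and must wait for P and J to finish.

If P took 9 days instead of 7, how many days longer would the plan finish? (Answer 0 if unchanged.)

2

As given, the longest chain is P→V = 7+8 = 15, so the finish is 15 days.
P lies on that path, so at 9 days the path becomes 17 days.
No other chain overtakes it, so the finish is 17 days.
Change in finish: 17 − 15 = +2 days.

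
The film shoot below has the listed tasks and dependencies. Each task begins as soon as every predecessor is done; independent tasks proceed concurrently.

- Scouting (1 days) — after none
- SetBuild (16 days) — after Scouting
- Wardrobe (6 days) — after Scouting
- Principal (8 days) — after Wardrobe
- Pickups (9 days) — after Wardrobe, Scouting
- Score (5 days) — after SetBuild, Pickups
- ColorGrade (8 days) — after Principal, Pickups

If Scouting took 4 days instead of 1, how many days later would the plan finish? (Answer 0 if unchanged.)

3

The binding path is Scouting→Wardrobe→Pickups→ColorGrade = 1+6+9+8 = 24; finish at 24 days.
Scouting is on the critical path; changing it to 4 makes that path 27 days.
The critical path is still Scouting→Wardrobe→Pickups→ColorGrade; finish is now 27 days.
Change in finish: 27 − 24 = +3 days.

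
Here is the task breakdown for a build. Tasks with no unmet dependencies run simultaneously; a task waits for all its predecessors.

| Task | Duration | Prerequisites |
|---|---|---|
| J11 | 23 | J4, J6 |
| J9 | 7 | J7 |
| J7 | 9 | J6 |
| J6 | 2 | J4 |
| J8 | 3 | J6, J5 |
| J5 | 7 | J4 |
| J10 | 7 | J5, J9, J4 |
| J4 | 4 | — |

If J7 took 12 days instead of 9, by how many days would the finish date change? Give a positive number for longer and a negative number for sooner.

3

The binding path is J4→J6→J7→J9→J10 = 4+2+9+7+7 = 29; finish at 29 days.
J7 is on the critical path; changing it to 12 makes that path 32 days.
The critical path is still J4→J6→J7→J9→J10; finish is now 32 days.
Change in finish: 32 − 29 = +3 days.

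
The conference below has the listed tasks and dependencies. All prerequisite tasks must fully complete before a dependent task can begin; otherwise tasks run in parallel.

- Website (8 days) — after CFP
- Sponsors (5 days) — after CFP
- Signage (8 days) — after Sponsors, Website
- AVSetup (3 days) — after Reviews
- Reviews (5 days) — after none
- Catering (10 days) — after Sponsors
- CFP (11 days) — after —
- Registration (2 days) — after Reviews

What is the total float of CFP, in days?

0

The longest chain is CFP→Website→Signage = 11+8+8 = 27; overall finish 27 days.
Longest path through CFP: 27 days (earliest finish 11, latest finish 11).
Slack of CFP = 0 − 0 = 0 days.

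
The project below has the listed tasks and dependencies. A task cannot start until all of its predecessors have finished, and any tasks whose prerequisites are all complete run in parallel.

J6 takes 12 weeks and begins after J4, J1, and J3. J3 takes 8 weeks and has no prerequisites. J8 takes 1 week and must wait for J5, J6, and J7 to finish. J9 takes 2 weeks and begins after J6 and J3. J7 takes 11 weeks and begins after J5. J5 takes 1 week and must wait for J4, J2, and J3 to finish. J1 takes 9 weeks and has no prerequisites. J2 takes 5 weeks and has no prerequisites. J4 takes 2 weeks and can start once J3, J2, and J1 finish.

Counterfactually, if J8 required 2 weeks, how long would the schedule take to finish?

Baseline: J1→J4→J6→J9 = 9+2+12+2 = 25 → 25 weeks.
The longest path through J8 is only 24 weeks, so J8 has float 1.
New critical path: J1→J4→J5→J7→J8 = 9+2+1+11+2 = 25 ⇒ 25 weeks.

25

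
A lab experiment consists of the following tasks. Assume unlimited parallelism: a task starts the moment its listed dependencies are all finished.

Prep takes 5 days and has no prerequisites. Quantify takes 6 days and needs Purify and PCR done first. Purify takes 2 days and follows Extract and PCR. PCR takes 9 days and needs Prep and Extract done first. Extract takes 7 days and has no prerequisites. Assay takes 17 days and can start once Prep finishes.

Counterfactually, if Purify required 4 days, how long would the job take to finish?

26

Baseline: Extract→PCR→Purify→Quantify = 7+9+2+6 = 24 → 24 days.
Purify is on the critical path; changing it to 4 makes that path 26 days.
No other chain overtakes it, so the finish is 26 days.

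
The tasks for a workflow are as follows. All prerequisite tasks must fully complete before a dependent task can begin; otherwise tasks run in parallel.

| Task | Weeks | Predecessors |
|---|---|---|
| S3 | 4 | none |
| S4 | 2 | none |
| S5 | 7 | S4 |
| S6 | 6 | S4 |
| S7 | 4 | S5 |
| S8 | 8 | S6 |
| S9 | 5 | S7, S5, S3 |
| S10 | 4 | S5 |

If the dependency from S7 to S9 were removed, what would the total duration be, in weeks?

16

With the dependency in place, S4→S5→S7→S9 = 2+7+4+5 = 18 sets the finish at 18 weeks.
Without S7→S9, S9's earliest start moves from 13 to 9.
After: S4→S6→S8 = 2+6+8 = 16 → 16 weeks.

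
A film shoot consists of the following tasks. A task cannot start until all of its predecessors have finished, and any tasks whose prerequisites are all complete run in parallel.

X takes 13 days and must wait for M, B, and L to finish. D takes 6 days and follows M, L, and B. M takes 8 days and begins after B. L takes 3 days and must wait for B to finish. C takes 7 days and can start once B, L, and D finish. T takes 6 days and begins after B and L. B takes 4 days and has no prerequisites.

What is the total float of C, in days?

The longest chain is B→M→D→C = 4+8+6+7 = 25; overall finish 25 days.
C finishes as early as 25 and must finish by 25.
So C can slip 25 − 25 = 0 days.

0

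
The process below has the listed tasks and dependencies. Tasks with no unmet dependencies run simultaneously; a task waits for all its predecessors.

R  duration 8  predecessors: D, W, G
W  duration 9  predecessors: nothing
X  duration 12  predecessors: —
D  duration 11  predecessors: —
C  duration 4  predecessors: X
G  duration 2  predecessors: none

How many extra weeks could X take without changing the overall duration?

Critical path: D→R = 11+8 = 19, so the finish is 19 weeks.
The longest chain containing X totals 16 weeks.
Float = 19 − 16 = 3.

3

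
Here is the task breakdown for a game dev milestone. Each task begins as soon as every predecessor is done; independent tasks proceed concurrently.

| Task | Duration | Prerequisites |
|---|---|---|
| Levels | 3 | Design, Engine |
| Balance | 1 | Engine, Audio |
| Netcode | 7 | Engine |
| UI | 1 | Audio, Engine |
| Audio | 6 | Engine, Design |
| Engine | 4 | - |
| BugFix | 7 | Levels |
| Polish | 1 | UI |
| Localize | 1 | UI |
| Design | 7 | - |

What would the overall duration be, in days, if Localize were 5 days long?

19

Critical path before the change: Design→Levels→BugFix = 7+3+7 = 17 giving 17 days.
Localize is off the critical path — its longest chain is 15 days, giving 2 of slack.
The binding chain switches to Design→Audio→UI→Localize = 7+6+1+5 = 19; finish 19 days.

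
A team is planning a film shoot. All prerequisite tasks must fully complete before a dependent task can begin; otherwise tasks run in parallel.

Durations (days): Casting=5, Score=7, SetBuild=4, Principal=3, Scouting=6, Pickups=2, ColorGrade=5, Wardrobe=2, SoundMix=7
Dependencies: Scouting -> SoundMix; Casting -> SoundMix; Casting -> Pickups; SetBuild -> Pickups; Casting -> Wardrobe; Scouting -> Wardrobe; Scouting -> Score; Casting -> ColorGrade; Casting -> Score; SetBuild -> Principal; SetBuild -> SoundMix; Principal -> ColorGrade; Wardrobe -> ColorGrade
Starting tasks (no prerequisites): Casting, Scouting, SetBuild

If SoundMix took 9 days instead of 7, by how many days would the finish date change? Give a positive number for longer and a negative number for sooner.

Actual critical path: Scouting→SoundMix = 6+7 = 13 ⇒ 13 days.
Since SoundMix is critical, the +2 change carries straight to that chain (now 15 days).
The critical path is still Scouting→SoundMix; finish is now 15 days.
Change in finish: 15 − 13 = +2 days.

2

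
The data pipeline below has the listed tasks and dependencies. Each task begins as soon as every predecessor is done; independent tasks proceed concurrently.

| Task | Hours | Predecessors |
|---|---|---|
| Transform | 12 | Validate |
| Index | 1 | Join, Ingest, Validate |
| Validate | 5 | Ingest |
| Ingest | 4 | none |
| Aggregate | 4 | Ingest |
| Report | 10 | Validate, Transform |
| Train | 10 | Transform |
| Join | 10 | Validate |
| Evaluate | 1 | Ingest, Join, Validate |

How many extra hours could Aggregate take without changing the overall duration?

23

Ingest→Validate→Transform→Train = 4+5+12+10 = 31 sets the makespan at 31 hours.
Aggregate finishes as early as 8 and must finish by 31.
So Aggregate can slip 31 − 8 = 23 hours.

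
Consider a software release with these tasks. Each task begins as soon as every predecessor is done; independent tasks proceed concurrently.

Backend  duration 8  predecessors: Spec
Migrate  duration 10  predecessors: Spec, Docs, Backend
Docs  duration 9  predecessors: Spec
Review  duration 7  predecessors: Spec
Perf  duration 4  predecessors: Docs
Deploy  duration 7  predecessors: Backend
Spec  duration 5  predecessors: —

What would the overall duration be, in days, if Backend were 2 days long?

As given, the longest chain is Spec→Docs→Migrate = 5+9+10 = 24, so the finish is 24 days.
Backend has 1 day of float (longest path through it is 23).
No other chain overtakes it, so the finish is 24 days.

24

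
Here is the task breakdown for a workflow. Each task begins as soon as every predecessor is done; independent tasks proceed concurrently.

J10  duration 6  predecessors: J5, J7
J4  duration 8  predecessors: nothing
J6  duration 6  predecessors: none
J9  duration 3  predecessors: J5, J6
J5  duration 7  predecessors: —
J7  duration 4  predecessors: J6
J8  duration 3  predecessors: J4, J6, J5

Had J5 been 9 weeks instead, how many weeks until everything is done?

The binding path is J6→J7→J10 = 6+4+6 = 16; finish at 16 weeks.
The longest path through J5 is only 13 weeks, so J5 has float 3.
No other chain overtakes it, so the finish is 16 weeks.

16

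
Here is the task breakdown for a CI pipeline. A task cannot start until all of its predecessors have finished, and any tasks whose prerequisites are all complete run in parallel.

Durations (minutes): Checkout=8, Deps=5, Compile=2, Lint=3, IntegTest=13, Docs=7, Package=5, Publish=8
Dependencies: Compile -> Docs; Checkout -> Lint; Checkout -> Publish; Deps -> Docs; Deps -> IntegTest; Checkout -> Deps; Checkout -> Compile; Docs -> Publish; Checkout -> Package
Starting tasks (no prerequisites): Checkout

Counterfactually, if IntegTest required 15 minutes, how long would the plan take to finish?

28

Actual critical path: Checkout→Deps→Docs→Publish = 8+5+7+8 = 28 ⇒ 28 minutes.
IntegTest is off the critical path — its longest chain is 26 minutes, giving 2 of slack.
New critical path: Checkout→Deps→IntegTest = 8+5+15 = 28 ⇒ 28 minutes.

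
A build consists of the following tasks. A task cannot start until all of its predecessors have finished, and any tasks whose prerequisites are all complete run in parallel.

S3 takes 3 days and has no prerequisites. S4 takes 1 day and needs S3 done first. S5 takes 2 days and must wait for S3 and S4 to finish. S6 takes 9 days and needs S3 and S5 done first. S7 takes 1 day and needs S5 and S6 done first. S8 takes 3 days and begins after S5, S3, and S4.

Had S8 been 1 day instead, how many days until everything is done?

16

The binding path is S3→S4→S5→S6→S7 = 3+1+2+9+1 = 16; finish at 16 days.
The longest path through S8 is only 9 days, so S8 has float 7.
The critical path is still S3→S4→S5→S6→S7; finish is now 16 days.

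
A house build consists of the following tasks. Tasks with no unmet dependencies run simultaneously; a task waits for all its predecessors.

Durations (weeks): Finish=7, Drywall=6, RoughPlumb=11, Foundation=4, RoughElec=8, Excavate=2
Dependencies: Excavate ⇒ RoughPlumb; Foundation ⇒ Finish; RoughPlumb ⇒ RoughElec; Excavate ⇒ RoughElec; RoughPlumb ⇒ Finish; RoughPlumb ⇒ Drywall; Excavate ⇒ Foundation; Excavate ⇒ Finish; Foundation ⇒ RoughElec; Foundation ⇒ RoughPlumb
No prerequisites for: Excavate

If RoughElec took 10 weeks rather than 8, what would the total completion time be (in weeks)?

Critical path before the change: Excavate→Foundation→RoughPlumb→RoughElec = 2+4+11+8 = 25 giving 25 weeks.
Since RoughElec is critical, the +2 change carries straight to that chain (now 27 weeks).
The critical path is still Excavate→Foundation→RoughPlumb→RoughElec; finish is now 27 weeks.

27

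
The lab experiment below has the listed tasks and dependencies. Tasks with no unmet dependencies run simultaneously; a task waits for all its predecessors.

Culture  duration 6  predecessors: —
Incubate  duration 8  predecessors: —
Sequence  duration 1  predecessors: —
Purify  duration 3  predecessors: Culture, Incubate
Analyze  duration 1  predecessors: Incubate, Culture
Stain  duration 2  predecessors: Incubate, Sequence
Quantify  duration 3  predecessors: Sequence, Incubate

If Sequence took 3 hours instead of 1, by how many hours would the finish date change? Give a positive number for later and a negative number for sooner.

0

Baseline: Incubate→Purify = 8+3 = 11 → 11 hours.
The longest path through Sequence is only 4 hours, so Sequence has float 7.
The critical path is still Incubate→Purify; finish is now 11 hours.
Change in finish: 11 − 11 = +0 hours.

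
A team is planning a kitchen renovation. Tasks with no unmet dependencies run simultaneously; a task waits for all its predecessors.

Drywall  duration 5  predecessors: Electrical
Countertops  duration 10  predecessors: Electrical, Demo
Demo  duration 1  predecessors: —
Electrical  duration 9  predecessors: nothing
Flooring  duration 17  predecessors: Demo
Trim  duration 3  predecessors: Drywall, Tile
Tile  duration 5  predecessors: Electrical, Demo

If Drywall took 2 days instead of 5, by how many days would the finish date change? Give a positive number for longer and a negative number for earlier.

The binding path is Electrical→Countertops = 9+10 = 19; finish at 19 days.
Drywall has 2 days of float (longest path through it is 17).
The critical path is still Electrical→Countertops; finish is now 19 days.
Change in finish: 19 − 19 = +0 days.

0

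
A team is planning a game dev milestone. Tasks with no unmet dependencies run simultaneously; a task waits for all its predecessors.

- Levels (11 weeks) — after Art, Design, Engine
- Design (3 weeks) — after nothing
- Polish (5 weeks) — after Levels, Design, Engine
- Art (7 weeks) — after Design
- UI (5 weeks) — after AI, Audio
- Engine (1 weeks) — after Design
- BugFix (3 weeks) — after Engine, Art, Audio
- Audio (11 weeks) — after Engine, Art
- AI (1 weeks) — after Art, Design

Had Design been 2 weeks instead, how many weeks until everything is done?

25

Critical path before the change: Design→Art→Levels→Polish = 3+7+11+5 = 26 giving 26 weeks.
Design lies on that path, so at 2 weeks the path becomes 25 weeks.
That remains the longest chain; total 25 weeks.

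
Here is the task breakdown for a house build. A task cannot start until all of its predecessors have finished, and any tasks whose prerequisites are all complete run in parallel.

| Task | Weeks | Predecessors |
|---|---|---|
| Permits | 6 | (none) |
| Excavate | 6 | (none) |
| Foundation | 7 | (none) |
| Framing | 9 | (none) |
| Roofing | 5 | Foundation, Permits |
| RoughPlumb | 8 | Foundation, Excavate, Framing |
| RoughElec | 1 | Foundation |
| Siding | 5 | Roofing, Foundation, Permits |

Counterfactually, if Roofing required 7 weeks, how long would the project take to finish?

Baseline: Foundation→Roofing→Siding = 7+5+5 = 17 → 17 weeks.
Roofing is on the critical path; changing it to 7 makes that path 19 weeks.
No other chain overtakes it, so the finish is 19 weeks.

19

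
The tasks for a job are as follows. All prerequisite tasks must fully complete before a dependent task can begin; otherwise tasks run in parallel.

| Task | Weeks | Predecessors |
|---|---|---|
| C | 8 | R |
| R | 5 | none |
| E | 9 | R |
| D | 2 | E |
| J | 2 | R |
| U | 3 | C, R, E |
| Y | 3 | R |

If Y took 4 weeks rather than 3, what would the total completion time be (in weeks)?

Actual critical path: R→E→U = 5+9+3 = 17 ⇒ 17 weeks.
Y has 9 weeks of float (longest path through it is 8).
That remains the longest chain; total 17 weeks.

17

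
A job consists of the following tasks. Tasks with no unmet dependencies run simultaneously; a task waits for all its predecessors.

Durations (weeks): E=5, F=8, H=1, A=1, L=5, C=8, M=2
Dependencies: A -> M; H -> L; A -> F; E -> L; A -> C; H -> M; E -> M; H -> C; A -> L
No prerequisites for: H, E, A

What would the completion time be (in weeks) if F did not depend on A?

Before: longest chain E→L = 5+5 = 10, finish 10.
Without A→F, F's earliest start moves from 1 to 0.
The longest chain is now E→L = 5+5 = 10, so the project takes 10 weeks.

10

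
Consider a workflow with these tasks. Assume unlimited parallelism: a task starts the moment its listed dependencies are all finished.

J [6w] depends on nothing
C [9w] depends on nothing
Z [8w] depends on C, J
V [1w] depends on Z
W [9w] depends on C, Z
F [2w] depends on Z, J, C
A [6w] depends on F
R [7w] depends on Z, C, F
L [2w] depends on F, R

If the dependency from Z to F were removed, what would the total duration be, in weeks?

Original critical path: C→Z→F→R→L = 9+8+2+7+2 = 28 ⇒ 28 weeks.
Without Z→F, F's earliest start moves from 17 to 9.
New critical path: C→Z→W = 9+8+9 = 26 ⇒ 26 weeks.

26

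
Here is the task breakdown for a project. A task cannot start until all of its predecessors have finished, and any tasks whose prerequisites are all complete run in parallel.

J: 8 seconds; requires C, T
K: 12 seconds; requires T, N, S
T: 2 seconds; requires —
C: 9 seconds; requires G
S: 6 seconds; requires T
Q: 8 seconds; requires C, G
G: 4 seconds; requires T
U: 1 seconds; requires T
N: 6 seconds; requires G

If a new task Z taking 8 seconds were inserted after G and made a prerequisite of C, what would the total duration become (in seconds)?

Originally the project takes 24 seconds.
With Z inserted, C now waits for max(G, Z).
New critical path: T→G→Z→C→J = 2+4+8+9+8 = 31 ⇒ 31 seconds.

31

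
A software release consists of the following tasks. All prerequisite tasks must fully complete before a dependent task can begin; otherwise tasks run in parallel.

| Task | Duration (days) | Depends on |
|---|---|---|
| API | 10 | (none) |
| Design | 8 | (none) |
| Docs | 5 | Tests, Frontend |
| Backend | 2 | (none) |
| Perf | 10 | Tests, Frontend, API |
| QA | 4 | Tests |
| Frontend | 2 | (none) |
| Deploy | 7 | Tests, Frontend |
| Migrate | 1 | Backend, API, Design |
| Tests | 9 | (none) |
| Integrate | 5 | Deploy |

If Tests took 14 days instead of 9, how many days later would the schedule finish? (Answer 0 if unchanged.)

Actual critical path: Tests→Deploy→Integrate = 9+7+5 = 21 ⇒ 21 days.
Since Tests is critical, the +5 change carries straight to that chain (now 26 days).
The critical path is still Tests→Deploy→Integrate; finish is now 26 days.
Change in finish: 26 − 21 = +5 days.

5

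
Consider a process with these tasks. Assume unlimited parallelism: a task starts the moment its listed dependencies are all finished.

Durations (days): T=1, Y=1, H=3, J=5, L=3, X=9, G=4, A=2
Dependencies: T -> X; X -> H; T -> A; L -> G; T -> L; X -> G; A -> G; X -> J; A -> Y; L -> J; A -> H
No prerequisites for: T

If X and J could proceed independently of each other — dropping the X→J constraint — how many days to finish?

Original critical path: T→X→J = 1+9+5 = 15 ⇒ 15 days.
Without X→J, J's earliest start moves from 10 to 4.
New critical path: T→X→G = 1+9+4 = 14 ⇒ 14 days.

14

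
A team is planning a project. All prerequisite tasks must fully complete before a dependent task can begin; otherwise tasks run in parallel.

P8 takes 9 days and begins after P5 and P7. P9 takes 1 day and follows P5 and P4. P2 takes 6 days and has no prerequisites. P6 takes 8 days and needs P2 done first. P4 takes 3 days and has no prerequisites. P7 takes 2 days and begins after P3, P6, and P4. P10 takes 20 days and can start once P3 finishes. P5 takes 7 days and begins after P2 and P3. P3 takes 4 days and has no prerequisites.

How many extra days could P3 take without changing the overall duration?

P2→P6→P7→P8 = 6+8+2+9 = 25 sets the makespan at 25 days.
P3 finishes as early as 4 and must finish by 5.
Float = 25 − 24 = 1.

1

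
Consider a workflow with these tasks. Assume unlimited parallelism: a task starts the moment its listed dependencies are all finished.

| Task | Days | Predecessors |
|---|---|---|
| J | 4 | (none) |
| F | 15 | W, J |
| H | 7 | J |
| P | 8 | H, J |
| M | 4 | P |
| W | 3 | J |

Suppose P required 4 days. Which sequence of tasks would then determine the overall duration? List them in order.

The binding path is J→H→P→M = 4+7+8+4 = 23; finish at 23 days.
P lies on that path, so at 4 days the path becomes 19 days.
Now J→W→F = 4+3+15 = 22 is longest, so the finish becomes 22 days.

J, W, F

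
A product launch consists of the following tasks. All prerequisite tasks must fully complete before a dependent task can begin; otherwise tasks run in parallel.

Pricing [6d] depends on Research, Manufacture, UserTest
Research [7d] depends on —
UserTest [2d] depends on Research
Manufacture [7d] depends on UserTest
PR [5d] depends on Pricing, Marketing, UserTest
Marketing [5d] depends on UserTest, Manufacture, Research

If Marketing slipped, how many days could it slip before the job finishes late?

Research→UserTest→Manufacture→Pricing→PR = 7+2+7+6+5 = 27 sets the makespan at 27 days.
The longest chain containing Marketing totals 26 days.
Slack of Marketing = 17 − 16 = 1 day.

1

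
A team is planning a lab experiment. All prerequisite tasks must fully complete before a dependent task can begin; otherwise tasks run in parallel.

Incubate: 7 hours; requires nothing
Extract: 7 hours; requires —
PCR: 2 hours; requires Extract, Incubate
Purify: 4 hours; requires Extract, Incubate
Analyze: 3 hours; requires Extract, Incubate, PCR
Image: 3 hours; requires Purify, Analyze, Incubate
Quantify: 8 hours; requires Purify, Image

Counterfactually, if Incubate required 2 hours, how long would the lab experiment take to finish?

23

The binding path is Incubate→PCR→Analyze→Image→Quantify = 7+2+3+3+8 = 23; finish at 23 hours.
Incubate lies on that path, so at 2 hours the path becomes 18 hours.
The binding chain switches to Extract→PCR→Analyze→Image→Quantify = 7+2+3+3+8 = 23; finish 23 hours.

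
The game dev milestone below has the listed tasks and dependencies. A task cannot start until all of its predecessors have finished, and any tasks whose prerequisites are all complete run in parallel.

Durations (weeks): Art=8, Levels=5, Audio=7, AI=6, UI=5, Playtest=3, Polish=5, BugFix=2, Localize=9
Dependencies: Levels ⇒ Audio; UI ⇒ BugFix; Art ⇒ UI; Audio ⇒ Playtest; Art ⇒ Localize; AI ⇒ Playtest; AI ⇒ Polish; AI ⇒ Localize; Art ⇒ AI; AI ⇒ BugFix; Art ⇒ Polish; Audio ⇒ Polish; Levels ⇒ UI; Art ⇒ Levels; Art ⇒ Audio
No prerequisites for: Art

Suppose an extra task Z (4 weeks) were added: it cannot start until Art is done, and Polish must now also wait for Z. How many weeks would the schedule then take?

Originally the schedule takes 25 weeks.
With Z inserted, Polish now waits for max(Art, Audio, AI, Z).
New critical path: Art→Levels→Audio→Polish = 8+5+7+5 = 25 ⇒ 25 weeks.

25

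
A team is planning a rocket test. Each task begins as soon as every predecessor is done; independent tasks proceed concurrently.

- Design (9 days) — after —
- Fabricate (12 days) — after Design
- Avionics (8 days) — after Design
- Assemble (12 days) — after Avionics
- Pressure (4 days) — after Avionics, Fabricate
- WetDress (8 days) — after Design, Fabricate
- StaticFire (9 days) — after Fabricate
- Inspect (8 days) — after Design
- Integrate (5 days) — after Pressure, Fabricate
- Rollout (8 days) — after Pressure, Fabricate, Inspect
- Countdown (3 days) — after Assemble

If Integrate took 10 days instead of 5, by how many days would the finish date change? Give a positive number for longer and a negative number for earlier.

2

Baseline: Design→Fabricate→Pressure→Rollout = 9+12+4+8 = 33 → 33 days.
Integrate has 3 days of float (longest path through it is 30).
The binding chain switches to Design→Fabricate→Pressure→Integrate = 9+12+4+10 = 35; finish 35 days.
Change in finish: 35 − 33 = +2 days.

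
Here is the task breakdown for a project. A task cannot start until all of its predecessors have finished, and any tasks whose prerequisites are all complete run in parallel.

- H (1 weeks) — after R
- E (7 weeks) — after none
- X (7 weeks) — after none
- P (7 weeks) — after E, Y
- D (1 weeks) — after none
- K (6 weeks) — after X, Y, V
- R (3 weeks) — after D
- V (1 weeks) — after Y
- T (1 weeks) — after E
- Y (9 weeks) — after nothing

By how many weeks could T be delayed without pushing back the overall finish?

8

Y→V→K = 9+1+6 = 16 sets the makespan at 16 weeks.
Longest path through T: 8 weeks (earliest finish 8, latest finish 16).
Float = 16 − 8 = 8.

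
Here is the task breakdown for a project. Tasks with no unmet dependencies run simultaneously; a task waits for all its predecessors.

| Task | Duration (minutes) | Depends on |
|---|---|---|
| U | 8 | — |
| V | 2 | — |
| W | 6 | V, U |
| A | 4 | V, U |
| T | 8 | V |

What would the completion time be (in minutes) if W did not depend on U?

12

Before: longest chain U→W = 8+6 = 14, finish 14.
Without U→W, W's earliest start moves from 8 to 2.
New critical path: U→A = 8+4 = 12 ⇒ 12 minutes.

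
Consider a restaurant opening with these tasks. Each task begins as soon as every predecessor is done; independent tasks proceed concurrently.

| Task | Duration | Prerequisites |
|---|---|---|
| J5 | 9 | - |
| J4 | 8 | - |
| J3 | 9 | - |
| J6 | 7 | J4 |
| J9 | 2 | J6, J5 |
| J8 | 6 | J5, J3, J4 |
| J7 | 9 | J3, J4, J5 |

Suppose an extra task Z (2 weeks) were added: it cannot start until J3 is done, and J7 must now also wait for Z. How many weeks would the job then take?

20

Originally the job takes 18 weeks.
With Z inserted, J7 now waits for max(J3, J4, J5, Z).
New critical path: J3→Z→J7 = 9+2+9 = 20 ⇒ 20 weeks.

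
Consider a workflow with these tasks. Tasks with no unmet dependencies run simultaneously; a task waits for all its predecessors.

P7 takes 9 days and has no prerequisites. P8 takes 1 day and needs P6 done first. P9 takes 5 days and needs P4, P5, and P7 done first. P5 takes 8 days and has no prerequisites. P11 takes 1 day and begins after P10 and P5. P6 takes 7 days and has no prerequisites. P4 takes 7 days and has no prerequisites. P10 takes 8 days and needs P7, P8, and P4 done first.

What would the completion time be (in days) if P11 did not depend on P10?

Before: longest chain P7→P10→P11 = 9+8+1 = 18, finish 18.
Without P10→P11, P11's earliest start moves from 17 to 8.
New critical path: P7→P10 = 9+8 = 17 ⇒ 17 days.

17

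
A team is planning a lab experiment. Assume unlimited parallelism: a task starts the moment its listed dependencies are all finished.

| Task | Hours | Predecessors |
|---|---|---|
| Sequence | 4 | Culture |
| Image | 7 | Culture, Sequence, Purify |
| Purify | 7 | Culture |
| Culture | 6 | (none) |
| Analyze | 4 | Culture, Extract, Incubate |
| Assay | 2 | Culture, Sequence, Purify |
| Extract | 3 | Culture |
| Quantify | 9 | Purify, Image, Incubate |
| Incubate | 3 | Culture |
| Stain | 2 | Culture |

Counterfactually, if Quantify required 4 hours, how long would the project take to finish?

As given, the longest chain is Culture→Purify→Image→Quantify = 6+7+7+9 = 29, so the finish is 29 hours.
Quantify is on the critical path; changing it to 4 makes that path 24 hours.
That remains the longest chain; total 24 hours.

24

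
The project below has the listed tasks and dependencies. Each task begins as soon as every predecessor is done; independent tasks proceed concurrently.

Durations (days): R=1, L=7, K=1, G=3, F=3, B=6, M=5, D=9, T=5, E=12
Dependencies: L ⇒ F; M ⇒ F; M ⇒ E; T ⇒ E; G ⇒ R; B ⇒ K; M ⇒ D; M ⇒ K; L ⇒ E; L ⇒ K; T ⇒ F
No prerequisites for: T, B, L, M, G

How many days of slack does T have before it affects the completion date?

L→E = 7+12 = 19 sets the makespan at 19 days.
The longest chain containing T totals 17 days.
Float = 19 − 17 = 2.

2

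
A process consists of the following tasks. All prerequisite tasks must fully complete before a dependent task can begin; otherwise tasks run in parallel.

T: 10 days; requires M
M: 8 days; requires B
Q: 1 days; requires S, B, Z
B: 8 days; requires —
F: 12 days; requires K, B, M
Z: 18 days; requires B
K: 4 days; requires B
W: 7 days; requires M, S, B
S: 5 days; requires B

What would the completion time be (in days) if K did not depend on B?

28

With the dependency in place, B→M→F = 8+8+12 = 28 sets the finish at 28 days.
Without B→K, K's earliest start moves from 8 to 0.
New critical path: B→M→F = 8+8+12 = 28 ⇒ 28 days.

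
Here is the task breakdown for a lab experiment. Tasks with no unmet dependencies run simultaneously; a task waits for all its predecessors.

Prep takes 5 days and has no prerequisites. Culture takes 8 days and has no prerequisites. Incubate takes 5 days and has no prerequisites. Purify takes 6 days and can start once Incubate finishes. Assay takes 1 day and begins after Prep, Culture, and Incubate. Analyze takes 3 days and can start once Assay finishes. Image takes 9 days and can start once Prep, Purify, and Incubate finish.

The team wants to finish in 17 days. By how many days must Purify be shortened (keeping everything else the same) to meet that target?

Current finish: 20 days; target: 17.
Purify is on every critical path, so each day cut from Purify cuts the finish by one (this holds down to a finish of 15).
Need 20 − 17 = 3 days off Purify → Purify becomes 3 days, finish becomes 17.

3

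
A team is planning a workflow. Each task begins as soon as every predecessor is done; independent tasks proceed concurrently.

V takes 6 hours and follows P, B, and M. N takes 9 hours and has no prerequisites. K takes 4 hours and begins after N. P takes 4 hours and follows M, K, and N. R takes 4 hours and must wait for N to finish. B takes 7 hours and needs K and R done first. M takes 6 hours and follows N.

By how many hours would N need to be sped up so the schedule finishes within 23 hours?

3

Current finish: 26 hours; target: 23.
N is on every critical path, so each hour cut from N cuts the finish by one (this holds down to a finish of 18).
Need 26 − 23 = 3 hours off N → N becomes 6 hours, finish becomes 23.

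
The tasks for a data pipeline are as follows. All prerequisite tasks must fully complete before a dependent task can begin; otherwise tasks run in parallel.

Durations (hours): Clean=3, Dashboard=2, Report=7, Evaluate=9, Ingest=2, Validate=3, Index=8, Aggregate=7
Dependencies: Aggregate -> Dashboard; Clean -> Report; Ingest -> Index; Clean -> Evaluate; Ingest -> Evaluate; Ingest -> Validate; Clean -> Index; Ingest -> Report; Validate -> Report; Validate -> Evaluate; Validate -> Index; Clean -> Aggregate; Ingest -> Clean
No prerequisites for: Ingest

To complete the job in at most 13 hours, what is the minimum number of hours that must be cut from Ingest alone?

1

Current finish: 14 hours; target: 13.
Ingest is on every critical path, so each hour cut from Ingest cuts the finish by one (this holds down to a finish of 13).
Need 14 − 13 = 1 hour off Ingest → Ingest becomes 1 hour, finish becomes 13.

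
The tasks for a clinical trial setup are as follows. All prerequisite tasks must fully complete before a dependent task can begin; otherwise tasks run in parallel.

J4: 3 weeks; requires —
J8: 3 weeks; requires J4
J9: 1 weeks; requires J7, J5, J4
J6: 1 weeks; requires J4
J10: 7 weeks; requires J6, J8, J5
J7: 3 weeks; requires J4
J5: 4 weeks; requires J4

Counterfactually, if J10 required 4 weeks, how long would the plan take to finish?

The binding path is J4→J5→J10 = 3+4+7 = 14; finish at 14 weeks.
Since J10 is critical, the -3 change carries straight to that chain (now 11 weeks).
No other chain overtakes it, so the finish is 11 weeks.

11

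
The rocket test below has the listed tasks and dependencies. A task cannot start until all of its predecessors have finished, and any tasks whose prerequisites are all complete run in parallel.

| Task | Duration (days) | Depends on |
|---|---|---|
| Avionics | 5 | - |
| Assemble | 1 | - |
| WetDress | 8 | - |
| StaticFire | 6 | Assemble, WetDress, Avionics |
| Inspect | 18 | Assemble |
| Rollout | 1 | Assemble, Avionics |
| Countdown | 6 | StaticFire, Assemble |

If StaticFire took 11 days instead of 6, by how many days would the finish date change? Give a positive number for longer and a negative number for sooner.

Critical path before the change: WetDress→StaticFire→Countdown = 8+6+6 = 20 giving 20 days.
StaticFire lies on that path, so at 11 days the path becomes 25 days.
The critical path is still WetDress→StaticFire→Countdown; finish is now 25 days.
Change in finish: 25 − 20 = +5 days.

5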